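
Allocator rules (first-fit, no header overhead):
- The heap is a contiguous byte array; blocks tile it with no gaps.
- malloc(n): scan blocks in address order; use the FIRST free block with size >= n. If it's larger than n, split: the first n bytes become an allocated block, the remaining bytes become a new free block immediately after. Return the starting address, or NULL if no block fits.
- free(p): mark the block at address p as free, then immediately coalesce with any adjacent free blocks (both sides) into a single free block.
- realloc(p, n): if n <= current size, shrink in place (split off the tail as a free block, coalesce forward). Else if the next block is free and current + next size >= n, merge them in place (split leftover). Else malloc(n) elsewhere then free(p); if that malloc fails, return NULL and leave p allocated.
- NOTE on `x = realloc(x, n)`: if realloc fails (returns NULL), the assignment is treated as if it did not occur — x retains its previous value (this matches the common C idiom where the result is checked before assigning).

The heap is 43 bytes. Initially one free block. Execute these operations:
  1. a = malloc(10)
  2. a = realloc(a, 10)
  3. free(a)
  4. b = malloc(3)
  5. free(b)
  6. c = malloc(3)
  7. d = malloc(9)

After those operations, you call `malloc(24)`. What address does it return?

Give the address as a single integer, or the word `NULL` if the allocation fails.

Op 1: a = malloc(10) -> a = 0; heap: [0-9 ALLOC][10-42 FREE]
Op 2: a = realloc(a, 10) -> a = 0; heap: [0-9 ALLOC][10-42 FREE]
Op 3: free(a) -> (freed a); heap: [0-42 FREE]
Op 4: b = malloc(3) -> b = 0; heap: [0-2 ALLOC][3-42 FREE]
Op 5: free(b) -> (freed b); heap: [0-42 FREE]
Op 6: c = malloc(3) -> c = 0; heap: [0-2 ALLOC][3-42 FREE]
Op 7: d = malloc(9) -> d = 3; heap: [0-2 ALLOC][3-11 ALLOC][12-42 FREE]
malloc(24): first-fit scan over [0-2 ALLOC][3-11 ALLOC][12-42 FREE] -> 12

Answer: 12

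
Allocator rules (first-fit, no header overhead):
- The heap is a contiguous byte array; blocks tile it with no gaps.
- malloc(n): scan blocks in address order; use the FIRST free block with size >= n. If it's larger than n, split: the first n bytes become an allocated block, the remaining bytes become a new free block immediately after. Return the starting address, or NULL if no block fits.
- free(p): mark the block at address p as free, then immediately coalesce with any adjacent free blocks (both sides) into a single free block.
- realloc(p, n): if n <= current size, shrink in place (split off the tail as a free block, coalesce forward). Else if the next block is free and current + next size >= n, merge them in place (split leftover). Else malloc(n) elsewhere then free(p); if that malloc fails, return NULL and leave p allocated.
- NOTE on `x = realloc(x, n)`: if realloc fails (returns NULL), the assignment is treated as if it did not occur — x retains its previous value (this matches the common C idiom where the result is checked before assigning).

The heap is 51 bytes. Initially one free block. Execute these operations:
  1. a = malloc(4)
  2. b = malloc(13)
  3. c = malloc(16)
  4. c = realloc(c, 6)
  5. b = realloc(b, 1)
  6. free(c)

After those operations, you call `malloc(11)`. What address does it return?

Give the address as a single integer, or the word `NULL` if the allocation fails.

Answer: 5

Derivation:
Op 1: a = malloc(4) -> a = 0; heap: [0-3 ALLOC][4-50 FREE]
Op 2: b = malloc(13) -> b = 4; heap: [0-3 ALLOC][4-16 ALLOC][17-50 FREE]
Op 3: c = malloc(16) -> c = 17; heap: [0-3 ALLOC][4-16 ALLOC][17-32 ALLOC][33-50 FREE]
Op 4: c = realloc(c, 6) -> c = 17; heap: [0-3 ALLOC][4-16 ALLOC][17-22 ALLOC][23-50 FREE]
Op 5: b = realloc(b, 1) -> b = 4; heap: [0-3 ALLOC][4-4 ALLOC][5-16 FREE][17-22 ALLOC][23-50 FREE]
Op 6: free(c) -> (freed c); heap: [0-3 ALLOC][4-4 ALLOC][5-50 FREE]
malloc(11): first-fit scan over [0-3 ALLOC][4-4 ALLOC][5-50 FREE] -> 5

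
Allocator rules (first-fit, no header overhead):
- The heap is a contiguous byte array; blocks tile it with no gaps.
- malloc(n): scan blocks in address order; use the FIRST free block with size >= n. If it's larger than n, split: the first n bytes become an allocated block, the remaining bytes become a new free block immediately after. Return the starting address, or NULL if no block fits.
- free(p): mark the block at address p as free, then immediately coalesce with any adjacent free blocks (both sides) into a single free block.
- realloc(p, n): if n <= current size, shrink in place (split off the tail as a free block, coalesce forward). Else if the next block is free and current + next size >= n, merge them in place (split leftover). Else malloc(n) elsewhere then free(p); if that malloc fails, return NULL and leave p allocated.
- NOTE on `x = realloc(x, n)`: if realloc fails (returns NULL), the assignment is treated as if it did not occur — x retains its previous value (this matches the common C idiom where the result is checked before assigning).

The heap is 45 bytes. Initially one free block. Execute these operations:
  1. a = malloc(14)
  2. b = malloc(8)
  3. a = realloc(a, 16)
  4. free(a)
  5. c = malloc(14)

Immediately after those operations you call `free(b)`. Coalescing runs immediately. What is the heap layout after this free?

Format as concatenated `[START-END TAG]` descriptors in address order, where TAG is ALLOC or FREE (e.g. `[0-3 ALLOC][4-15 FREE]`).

Op 1: a = malloc(14) -> a = 0; heap: [0-13 ALLOC][14-44 FREE]
Op 2: b = malloc(8) -> b = 14; heap: [0-13 ALLOC][14-21 ALLOC][22-44 FREE]
Op 3: a = realloc(a, 16) -> a = 22; heap: [0-13 FREE][14-21 ALLOC][22-37 ALLOC][38-44 FREE]
Op 4: free(a) -> (freed a); heap: [0-13 FREE][14-21 ALLOC][22-44 FREE]
Op 5: c = malloc(14) -> c = 0; heap: [0-13 ALLOC][14-21 ALLOC][22-44 FREE]
free(b): b = 14 -> block [14-21 ALLOC]; mark free, coalesce with adjacent free neighbors -> [0-13 ALLOC][14-44 FREE]

Answer: [0-13 ALLOC][14-44 FREE]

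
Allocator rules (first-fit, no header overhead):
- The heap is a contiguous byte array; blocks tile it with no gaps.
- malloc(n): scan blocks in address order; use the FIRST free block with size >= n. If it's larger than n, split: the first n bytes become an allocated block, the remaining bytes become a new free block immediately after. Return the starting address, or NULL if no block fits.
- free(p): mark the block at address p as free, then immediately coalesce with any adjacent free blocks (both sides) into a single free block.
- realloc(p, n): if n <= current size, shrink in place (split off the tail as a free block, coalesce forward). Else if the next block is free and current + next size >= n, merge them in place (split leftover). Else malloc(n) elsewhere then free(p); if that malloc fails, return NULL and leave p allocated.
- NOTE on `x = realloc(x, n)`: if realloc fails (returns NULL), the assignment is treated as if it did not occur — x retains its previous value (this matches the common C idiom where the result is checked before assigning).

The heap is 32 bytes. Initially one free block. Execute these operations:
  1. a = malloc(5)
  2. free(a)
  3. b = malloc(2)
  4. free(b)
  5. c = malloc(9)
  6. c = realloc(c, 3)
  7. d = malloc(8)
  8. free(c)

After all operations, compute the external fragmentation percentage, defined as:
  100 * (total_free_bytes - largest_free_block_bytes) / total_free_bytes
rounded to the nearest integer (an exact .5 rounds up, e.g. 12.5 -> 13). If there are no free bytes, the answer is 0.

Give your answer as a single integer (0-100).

Answer: 13

Derivation:
Op 1: a = malloc(5) -> a = 0; heap: [0-4 ALLOC][5-31 FREE]
Op 2: free(a) -> (freed a); heap: [0-31 FREE]
Op 3: b = malloc(2) -> b = 0; heap: [0-1 ALLOC][2-31 FREE]
Op 4: free(b) -> (freed b); heap: [0-31 FREE]
Op 5: c = malloc(9) -> c = 0; heap: [0-8 ALLOC][9-31 FREE]
Op 6: c = realloc(c, 3) -> c = 0; heap: [0-2 ALLOC][3-31 FREE]
Op 7: d = malloc(8) -> d = 3; heap: [0-2 ALLOC][3-10 ALLOC][11-31 FREE]
Op 8: free(c) -> (freed c); heap: [0-2 FREE][3-10 ALLOC][11-31 FREE]
Free blocks: [3 21] total_free=24 largest=21 -> 100*(24-21)/24 = 300/24 = 12.5 -> rounds to 13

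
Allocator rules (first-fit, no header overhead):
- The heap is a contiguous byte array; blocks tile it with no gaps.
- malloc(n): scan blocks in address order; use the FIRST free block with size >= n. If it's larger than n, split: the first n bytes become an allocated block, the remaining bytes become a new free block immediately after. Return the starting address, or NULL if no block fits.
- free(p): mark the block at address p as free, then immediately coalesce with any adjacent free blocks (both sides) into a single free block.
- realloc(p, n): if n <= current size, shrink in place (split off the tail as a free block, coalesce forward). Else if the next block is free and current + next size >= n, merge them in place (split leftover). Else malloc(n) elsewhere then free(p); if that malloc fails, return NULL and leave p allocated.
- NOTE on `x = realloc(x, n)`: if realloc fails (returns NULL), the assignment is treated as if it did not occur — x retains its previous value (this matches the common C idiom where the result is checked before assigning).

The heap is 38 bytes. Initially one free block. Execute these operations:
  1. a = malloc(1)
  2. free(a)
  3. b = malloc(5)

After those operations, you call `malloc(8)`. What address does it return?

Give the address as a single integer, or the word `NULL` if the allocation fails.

Op 1: a = malloc(1) -> a = 0; heap: [0-0 ALLOC][1-37 FREE]
Op 2: free(a) -> (freed a); heap: [0-37 FREE]
Op 3: b = malloc(5) -> b = 0; heap: [0-4 ALLOC][5-37 FREE]
malloc(8): first-fit scan over [0-4 ALLOC][5-37 FREE] -> 5

Answer: 5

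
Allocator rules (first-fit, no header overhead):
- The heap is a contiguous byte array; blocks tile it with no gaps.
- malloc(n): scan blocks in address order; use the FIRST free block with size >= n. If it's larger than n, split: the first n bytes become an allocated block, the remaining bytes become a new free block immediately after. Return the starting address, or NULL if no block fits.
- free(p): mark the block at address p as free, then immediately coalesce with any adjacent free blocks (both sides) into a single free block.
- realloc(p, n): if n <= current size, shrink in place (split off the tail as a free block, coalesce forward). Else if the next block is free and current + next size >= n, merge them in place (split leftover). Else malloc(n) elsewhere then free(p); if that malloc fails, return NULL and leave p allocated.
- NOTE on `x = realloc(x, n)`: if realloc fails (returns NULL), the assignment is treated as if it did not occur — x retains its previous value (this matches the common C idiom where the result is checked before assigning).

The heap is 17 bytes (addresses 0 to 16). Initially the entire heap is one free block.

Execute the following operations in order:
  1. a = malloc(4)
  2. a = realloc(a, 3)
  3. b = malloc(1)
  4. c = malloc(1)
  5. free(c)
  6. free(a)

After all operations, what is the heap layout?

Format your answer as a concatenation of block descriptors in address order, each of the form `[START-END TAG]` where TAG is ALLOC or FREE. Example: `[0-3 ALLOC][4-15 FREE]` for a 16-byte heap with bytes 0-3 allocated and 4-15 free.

Op 1: a = malloc(4) -> a = 0; heap: [0-3 ALLOC][4-16 FREE]
Op 2: a = realloc(a, 3) -> a = 0; heap: [0-2 ALLOC][3-16 FREE]
Op 3: b = malloc(1) -> b = 3; heap: [0-2 ALLOC][3-3 ALLOC][4-16 FREE]
Op 4: c = malloc(1) -> c = 4; heap: [0-2 ALLOC][3-3 ALLOC][4-4 ALLOC][5-16 FREE]
Op 5: free(c) -> (freed c); heap: [0-2 ALLOC][3-3 ALLOC][4-16 FREE]
Op 6: free(a) -> (freed a); heap: [0-2 FREE][3-3 ALLOC][4-16 FREE]

Answer: [0-2 FREE][3-3 ALLOC][4-16 FREE]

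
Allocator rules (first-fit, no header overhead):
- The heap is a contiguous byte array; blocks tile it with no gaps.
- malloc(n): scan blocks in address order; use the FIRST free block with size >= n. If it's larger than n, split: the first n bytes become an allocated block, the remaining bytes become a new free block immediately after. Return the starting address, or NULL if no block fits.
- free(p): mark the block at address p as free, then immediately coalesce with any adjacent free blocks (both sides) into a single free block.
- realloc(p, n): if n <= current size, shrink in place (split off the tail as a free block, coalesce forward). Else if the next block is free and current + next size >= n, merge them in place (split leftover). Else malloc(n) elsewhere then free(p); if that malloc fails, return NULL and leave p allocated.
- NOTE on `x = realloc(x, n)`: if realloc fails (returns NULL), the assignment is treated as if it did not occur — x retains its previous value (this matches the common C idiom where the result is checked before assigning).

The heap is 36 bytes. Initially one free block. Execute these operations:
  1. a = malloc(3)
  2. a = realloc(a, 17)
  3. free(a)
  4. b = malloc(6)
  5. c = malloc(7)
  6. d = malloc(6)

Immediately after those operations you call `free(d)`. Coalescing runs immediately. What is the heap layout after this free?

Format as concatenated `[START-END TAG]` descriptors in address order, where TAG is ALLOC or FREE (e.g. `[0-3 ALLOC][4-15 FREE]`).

Answer: [0-5 ALLOC][6-12 ALLOC][13-35 FREE]

Derivation:
Op 1: a = malloc(3) -> a = 0; heap: [0-2 ALLOC][3-35 FREE]
Op 2: a = realloc(a, 17) -> a = 0; heap: [0-16 ALLOC][17-35 FREE]
Op 3: free(a) -> (freed a); heap: [0-35 FREE]
Op 4: b = malloc(6) -> b = 0; heap: [0-5 ALLOC][6-35 FREE]
Op 5: c = malloc(7) -> c = 6; heap: [0-5 ALLOC][6-12 ALLOC][13-35 FREE]
Op 6: d = malloc(6) -> d = 13; heap: [0-5 ALLOC][6-12 ALLOC][13-18 ALLOC][19-35 FREE]
free(d): d = 13 -> block [13-18 ALLOC]; mark free, coalesce with adjacent free neighbors -> [0-5 ALLOC][6-12 ALLOC][13-35 FREE]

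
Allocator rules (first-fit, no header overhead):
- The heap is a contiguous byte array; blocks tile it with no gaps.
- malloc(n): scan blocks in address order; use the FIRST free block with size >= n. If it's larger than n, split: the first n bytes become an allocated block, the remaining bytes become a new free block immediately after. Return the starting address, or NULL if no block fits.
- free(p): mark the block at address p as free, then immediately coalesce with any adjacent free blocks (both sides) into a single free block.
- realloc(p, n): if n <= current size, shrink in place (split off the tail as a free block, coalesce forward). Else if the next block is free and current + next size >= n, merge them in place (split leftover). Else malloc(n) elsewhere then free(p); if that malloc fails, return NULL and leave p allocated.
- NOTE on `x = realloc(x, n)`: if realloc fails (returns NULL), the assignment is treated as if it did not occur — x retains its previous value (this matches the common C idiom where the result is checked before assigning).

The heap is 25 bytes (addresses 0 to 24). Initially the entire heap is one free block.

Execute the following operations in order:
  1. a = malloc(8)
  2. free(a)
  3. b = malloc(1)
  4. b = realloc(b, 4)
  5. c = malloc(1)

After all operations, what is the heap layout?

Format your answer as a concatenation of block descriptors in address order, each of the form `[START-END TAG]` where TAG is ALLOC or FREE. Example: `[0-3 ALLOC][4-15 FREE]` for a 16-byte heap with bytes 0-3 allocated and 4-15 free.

Op 1: a = malloc(8) -> a = 0; heap: [0-7 ALLOC][8-24 FREE]
Op 2: free(a) -> (freed a); heap: [0-24 FREE]
Op 3: b = malloc(1) -> b = 0; heap: [0-0 ALLOC][1-24 FREE]
Op 4: b = realloc(b, 4) -> b = 0; heap: [0-3 ALLOC][4-24 FREE]
Op 5: c = malloc(1) -> c = 4; heap: [0-3 ALLOC][4-4 ALLOC][5-24 FREE]

Answer: [0-3 ALLOC][4-4 ALLOC][5-24 FREE]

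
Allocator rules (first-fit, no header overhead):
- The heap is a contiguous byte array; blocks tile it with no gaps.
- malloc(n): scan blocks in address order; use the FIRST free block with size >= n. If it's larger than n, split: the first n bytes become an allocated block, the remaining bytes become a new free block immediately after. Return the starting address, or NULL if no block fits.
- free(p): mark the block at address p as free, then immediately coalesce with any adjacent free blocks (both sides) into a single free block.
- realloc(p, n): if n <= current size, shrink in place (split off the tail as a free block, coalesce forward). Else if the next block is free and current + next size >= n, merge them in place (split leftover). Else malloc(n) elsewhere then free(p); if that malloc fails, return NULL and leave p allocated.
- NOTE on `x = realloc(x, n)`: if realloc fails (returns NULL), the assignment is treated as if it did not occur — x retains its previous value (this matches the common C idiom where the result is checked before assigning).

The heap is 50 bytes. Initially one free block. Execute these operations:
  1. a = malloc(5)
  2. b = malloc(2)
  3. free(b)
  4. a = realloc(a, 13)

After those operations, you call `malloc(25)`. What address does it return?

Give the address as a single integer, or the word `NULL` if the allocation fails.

Answer: 13

Derivation:
Op 1: a = malloc(5) -> a = 0; heap: [0-4 ALLOC][5-49 FREE]
Op 2: b = malloc(2) -> b = 5; heap: [0-4 ALLOC][5-6 ALLOC][7-49 FREE]
Op 3: free(b) -> (freed b); heap: [0-4 ALLOC][5-49 FREE]
Op 4: a = realloc(a, 13) -> a = 0; heap: [0-12 ALLOC][13-49 FREE]
malloc(25): first-fit scan over [0-12 ALLOC][13-49 FREE] -> 13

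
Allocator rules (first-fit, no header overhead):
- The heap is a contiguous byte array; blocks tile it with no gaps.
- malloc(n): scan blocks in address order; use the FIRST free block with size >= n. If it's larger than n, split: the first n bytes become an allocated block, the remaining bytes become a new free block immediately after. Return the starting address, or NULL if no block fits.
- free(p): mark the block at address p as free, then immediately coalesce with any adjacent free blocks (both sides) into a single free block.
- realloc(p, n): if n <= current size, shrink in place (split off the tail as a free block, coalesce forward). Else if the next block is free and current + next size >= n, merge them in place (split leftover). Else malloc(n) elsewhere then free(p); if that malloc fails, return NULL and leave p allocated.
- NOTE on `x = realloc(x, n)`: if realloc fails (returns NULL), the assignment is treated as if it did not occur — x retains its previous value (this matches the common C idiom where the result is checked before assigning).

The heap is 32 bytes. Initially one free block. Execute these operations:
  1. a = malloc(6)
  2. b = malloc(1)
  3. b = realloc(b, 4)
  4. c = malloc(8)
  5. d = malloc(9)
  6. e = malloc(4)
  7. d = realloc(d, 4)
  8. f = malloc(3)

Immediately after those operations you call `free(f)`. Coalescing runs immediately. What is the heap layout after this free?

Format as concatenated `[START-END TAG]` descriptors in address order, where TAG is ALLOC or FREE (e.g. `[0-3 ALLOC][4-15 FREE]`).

Op 1: a = malloc(6) -> a = 0; heap: [0-5 ALLOC][6-31 FREE]
Op 2: b = malloc(1) -> b = 6; heap: [0-5 ALLOC][6-6 ALLOC][7-31 FREE]
Op 3: b = realloc(b, 4) -> b = 6; heap: [0-5 ALLOC][6-9 ALLOC][10-31 FREE]
Op 4: c = malloc(8) -> c = 10; heap: [0-5 ALLOC][6-9 ALLOC][10-17 ALLOC][18-31 FREE]
Op 5: d = malloc(9) -> d = 18; heap: [0-5 ALLOC][6-9 ALLOC][10-17 ALLOC][18-26 ALLOC][27-31 FREE]
Op 6: e = malloc(4) -> e = 27; heap: [0-5 ALLOC][6-9 ALLOC][10-17 ALLOC][18-26 ALLOC][27-30 ALLOC][31-31 FREE]
Op 7: d = realloc(d, 4) -> d = 18; heap: [0-5 ALLOC][6-9 ALLOC][10-17 ALLOC][18-21 ALLOC][22-26 FREE][27-30 ALLOC][31-31 FREE]
Op 8: f = malloc(3) -> f = 22; heap: [0-5 ALLOC][6-9 ALLOC][10-17 ALLOC][18-21 ALLOC][22-24 ALLOC][25-26 FREE][27-30 ALLOC][31-31 FREE]
free(f): f = 22 -> block [22-24 ALLOC]; mark free, coalesce with adjacent free neighbors -> [0-5 ALLOC][6-9 ALLOC][10-17 ALLOC][18-21 ALLOC][22-26 FREE][27-30 ALLOC][31-31 FREE]

Answer: [0-5 ALLOC][6-9 ALLOC][10-17 ALLOC][18-21 ALLOC][22-26 FREE][27-30 ALLOC][31-31 FREE]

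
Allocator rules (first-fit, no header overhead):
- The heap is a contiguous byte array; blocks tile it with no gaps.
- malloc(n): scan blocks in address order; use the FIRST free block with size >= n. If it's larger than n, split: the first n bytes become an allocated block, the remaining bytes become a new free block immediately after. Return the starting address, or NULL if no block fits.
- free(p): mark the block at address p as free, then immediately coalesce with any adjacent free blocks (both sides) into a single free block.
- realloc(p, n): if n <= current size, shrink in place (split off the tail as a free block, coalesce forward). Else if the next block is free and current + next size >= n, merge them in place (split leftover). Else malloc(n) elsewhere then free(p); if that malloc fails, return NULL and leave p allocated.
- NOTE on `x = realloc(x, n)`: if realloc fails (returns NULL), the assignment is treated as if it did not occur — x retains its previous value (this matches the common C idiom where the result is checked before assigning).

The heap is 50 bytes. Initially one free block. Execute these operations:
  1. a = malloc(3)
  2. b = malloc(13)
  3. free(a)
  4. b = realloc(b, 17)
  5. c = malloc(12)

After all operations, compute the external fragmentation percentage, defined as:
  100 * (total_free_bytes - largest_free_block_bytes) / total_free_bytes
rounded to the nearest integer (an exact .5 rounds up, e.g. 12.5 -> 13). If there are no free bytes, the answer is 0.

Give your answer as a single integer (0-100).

Op 1: a = malloc(3) -> a = 0; heap: [0-2 ALLOC][3-49 FREE]
Op 2: b = malloc(13) -> b = 3; heap: [0-2 ALLOC][3-15 ALLOC][16-49 FREE]
Op 3: free(a) -> (freed a); heap: [0-2 FREE][3-15 ALLOC][16-49 FREE]
Op 4: b = realloc(b, 17) -> b = 3; heap: [0-2 FREE][3-19 ALLOC][20-49 FREE]
Op 5: c = malloc(12) -> c = 20; heap: [0-2 FREE][3-19 ALLOC][20-31 ALLOC][32-49 FREE]
Free blocks: [3 18] total_free=21 largest=18 -> 100*(21-18)/21 = 300/21 ≈ 14.286 -> rounds to 14

Answer: 14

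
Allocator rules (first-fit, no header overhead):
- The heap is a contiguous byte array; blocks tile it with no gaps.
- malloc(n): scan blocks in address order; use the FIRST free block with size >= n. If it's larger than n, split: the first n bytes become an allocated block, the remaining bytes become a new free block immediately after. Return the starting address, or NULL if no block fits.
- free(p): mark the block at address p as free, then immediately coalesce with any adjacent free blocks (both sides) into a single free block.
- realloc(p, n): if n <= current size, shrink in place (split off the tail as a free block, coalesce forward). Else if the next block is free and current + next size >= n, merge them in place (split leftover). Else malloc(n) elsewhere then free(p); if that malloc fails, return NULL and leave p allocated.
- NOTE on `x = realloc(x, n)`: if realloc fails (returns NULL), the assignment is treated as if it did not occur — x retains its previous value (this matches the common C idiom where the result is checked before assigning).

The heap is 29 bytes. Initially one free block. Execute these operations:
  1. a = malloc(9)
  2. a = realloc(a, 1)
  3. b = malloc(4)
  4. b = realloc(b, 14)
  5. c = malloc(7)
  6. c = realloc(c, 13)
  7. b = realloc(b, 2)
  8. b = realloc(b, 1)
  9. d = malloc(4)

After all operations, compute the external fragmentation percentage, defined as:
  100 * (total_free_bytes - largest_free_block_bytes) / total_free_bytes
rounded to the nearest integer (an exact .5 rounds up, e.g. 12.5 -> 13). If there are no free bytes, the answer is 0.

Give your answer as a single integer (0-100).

Answer: 10

Derivation:
Op 1: a = malloc(9) -> a = 0; heap: [0-8 ALLOC][9-28 FREE]
Op 2: a = realloc(a, 1) -> a = 0; heap: [0-0 ALLOC][1-28 FREE]
Op 3: b = malloc(4) -> b = 1; heap: [0-0 ALLOC][1-4 ALLOC][5-28 FREE]
Op 4: b = realloc(b, 14) -> b = 1; heap: [0-0 ALLOC][1-14 ALLOC][15-28 FREE]
Op 5: c = malloc(7) -> c = 15; heap: [0-0 ALLOC][1-14 ALLOC][15-21 ALLOC][22-28 FREE]
Op 6: c = realloc(c, 13) -> c = 15; heap: [0-0 ALLOC][1-14 ALLOC][15-27 ALLOC][28-28 FREE]
Op 7: b = realloc(b, 2) -> b = 1; heap: [0-0 ALLOC][1-2 ALLOC][3-14 FREE][15-27 ALLOC][28-28 FREE]
Op 8: b = realloc(b, 1) -> b = 1; heap: [0-0 ALLOC][1-1 ALLOC][2-14 FREE][15-27 ALLOC][28-28 FREE]
Op 9: d = malloc(4) -> d = 2; heap: [0-0 ALLOC][1-1 ALLOC][2-5 ALLOC][6-14 FREE][15-27 ALLOC][28-28 FREE]
Free blocks: [9 1] total_free=10 largest=9 -> 100*(10-9)/10 = 100/10 = 10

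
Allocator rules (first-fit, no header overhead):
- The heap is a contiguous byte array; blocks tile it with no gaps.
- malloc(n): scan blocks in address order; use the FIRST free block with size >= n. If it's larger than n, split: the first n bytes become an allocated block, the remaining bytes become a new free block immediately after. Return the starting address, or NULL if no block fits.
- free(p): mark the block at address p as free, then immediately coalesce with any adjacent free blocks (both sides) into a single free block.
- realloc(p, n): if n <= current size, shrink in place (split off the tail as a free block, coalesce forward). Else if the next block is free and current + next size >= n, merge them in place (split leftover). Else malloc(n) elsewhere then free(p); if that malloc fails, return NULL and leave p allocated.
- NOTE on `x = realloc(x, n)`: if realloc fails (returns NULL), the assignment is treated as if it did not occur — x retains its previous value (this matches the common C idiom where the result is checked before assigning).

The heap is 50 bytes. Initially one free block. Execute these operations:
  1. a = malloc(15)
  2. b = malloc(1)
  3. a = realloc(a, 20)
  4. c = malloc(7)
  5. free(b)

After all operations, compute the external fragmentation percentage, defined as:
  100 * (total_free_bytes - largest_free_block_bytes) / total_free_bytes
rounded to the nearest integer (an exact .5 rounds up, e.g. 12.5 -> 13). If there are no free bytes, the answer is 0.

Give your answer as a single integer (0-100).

Answer: 39

Derivation:
Op 1: a = malloc(15) -> a = 0; heap: [0-14 ALLOC][15-49 FREE]
Op 2: b = malloc(1) -> b = 15; heap: [0-14 ALLOC][15-15 ALLOC][16-49 FREE]
Op 3: a = realloc(a, 20) -> a = 16; heap: [0-14 FREE][15-15 ALLOC][16-35 ALLOC][36-49 FREE]
Op 4: c = malloc(7) -> c = 0; heap: [0-6 ALLOC][7-14 FREE][15-15 ALLOC][16-35 ALLOC][36-49 FREE]
Op 5: free(b) -> (freed b); heap: [0-6 ALLOC][7-15 FREE][16-35 ALLOC][36-49 FREE]
Free blocks: [9 14] total_free=23 largest=14 -> 100*(23-14)/23 = 900/23 ≈ 39.130 -> rounds to 39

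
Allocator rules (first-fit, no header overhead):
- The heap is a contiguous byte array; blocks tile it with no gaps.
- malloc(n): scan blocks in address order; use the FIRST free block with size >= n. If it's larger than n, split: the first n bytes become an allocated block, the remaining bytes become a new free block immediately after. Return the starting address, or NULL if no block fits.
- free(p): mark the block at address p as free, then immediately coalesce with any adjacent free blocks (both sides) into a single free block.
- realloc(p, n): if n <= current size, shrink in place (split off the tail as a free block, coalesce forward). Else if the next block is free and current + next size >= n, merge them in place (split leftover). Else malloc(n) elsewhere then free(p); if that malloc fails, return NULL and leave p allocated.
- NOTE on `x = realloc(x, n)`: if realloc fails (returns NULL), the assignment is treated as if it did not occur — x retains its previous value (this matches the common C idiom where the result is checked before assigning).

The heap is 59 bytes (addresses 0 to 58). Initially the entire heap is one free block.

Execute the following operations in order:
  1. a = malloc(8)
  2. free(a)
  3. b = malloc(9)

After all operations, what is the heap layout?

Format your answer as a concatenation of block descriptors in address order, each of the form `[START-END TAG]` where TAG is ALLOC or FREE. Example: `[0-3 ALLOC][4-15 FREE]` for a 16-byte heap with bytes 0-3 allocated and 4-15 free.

Answer: [0-8 ALLOC][9-58 FREE]

Derivation:
Op 1: a = malloc(8) -> a = 0; heap: [0-7 ALLOC][8-58 FREE]
Op 2: free(a) -> (freed a); heap: [0-58 FREE]
Op 3: b = malloc(9) -> b = 0; heap: [0-8 ALLOC][9-58 FREE]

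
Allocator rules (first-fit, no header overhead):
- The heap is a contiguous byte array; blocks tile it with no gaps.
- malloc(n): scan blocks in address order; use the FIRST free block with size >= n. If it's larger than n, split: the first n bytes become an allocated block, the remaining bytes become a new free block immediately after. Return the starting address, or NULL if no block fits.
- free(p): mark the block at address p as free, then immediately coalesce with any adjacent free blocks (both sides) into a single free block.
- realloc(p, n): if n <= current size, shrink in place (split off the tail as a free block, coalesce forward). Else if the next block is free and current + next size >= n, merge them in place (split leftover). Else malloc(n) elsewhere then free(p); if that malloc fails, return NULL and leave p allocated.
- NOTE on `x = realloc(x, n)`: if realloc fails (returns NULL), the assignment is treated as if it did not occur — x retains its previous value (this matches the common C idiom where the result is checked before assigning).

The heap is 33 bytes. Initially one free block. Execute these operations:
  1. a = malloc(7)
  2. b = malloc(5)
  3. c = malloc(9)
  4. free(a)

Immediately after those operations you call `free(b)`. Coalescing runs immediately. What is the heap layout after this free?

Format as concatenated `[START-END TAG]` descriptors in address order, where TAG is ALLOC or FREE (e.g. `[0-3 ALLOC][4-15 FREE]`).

Answer: [0-11 FREE][12-20 ALLOC][21-32 FREE]

Derivation:
Op 1: a = malloc(7) -> a = 0; heap: [0-6 ALLOC][7-32 FREE]
Op 2: b = malloc(5) -> b = 7; heap: [0-6 ALLOC][7-11 ALLOC][12-32 FREE]
Op 3: c = malloc(9) -> c = 12; heap: [0-6 ALLOC][7-11 ALLOC][12-20 ALLOC][21-32 FREE]
Op 4: free(a) -> (freed a); heap: [0-6 FREE][7-11 ALLOC][12-20 ALLOC][21-32 FREE]
free(b): b = 7 -> block [7-11 ALLOC]; mark free, coalesce with adjacent free neighbors -> [0-11 FREE][12-20 ALLOC][21-32 FREE]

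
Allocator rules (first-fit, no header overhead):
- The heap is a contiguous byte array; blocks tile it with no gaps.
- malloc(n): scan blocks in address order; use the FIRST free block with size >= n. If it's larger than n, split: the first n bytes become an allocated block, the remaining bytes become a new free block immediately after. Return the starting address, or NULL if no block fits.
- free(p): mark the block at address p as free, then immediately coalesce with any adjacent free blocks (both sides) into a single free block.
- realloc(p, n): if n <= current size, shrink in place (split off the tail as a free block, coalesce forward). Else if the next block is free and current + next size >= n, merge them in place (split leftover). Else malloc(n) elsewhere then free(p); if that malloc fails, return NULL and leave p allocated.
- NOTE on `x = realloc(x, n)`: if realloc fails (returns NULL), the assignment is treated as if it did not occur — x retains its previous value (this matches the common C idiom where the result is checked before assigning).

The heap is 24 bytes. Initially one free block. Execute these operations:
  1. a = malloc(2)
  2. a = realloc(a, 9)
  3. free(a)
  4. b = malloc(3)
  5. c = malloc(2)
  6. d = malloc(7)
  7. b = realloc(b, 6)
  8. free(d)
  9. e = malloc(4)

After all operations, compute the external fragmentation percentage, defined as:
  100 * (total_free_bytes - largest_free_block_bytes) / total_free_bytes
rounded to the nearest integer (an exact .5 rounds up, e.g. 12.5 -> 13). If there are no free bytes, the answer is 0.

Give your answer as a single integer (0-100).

Answer: 50

Derivation:
Op 1: a = malloc(2) -> a = 0; heap: [0-1 ALLOC][2-23 FREE]
Op 2: a = realloc(a, 9) -> a = 0; heap: [0-8 ALLOC][9-23 FREE]
Op 3: free(a) -> (freed a); heap: [0-23 FREE]
Op 4: b = malloc(3) -> b = 0; heap: [0-2 ALLOC][3-23 FREE]
Op 5: c = malloc(2) -> c = 3; heap: [0-2 ALLOC][3-4 ALLOC][5-23 FREE]
Op 6: d = malloc(7) -> d = 5; heap: [0-2 ALLOC][3-4 ALLOC][5-11 ALLOC][12-23 FREE]
Op 7: b = realloc(b, 6) -> b = 12; heap: [0-2 FREE][3-4 ALLOC][5-11 ALLOC][12-17 ALLOC][18-23 FREE]
Op 8: free(d) -> (freed d); heap: [0-2 FREE][3-4 ALLOC][5-11 FREE][12-17 ALLOC][18-23 FREE]
Op 9: e = malloc(4) -> e = 5; heap: [0-2 FREE][3-4 ALLOC][5-8 ALLOC][9-11 FREE][12-17 ALLOC][18-23 FREE]
Free blocks: [3 3 6] total_free=12 largest=6 -> 100*(12-6)/12 = 600/12 = 50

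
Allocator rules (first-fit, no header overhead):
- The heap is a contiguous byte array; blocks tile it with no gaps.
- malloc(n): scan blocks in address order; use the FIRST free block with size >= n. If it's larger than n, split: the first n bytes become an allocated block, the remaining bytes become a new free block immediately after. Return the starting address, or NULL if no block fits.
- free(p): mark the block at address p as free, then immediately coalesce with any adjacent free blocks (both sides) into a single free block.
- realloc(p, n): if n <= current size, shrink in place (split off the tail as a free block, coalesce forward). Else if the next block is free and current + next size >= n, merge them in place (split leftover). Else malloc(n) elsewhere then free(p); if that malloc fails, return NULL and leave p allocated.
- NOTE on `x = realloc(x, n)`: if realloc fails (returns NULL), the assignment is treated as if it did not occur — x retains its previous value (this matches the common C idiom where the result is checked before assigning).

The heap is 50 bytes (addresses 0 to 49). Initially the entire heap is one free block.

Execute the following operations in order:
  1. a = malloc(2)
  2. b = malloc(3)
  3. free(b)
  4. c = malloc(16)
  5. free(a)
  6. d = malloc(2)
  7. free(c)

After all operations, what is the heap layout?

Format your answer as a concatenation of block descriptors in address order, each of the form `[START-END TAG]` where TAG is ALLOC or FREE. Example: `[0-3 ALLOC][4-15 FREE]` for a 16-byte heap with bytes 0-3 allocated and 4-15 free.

Op 1: a = malloc(2) -> a = 0; heap: [0-1 ALLOC][2-49 FREE]
Op 2: b = malloc(3) -> b = 2; heap: [0-1 ALLOC][2-4 ALLOC][5-49 FREE]
Op 3: free(b) -> (freed b); heap: [0-1 ALLOC][2-49 FREE]
Op 4: c = malloc(16) -> c = 2; heap: [0-1 ALLOC][2-17 ALLOC][18-49 FREE]
Op 5: free(a) -> (freed a); heap: [0-1 FREE][2-17 ALLOC][18-49 FREE]
Op 6: d = malloc(2) -> d = 0; heap: [0-1 ALLOC][2-17 ALLOC][18-49 FREE]
Op 7: free(c) -> (freed c); heap: [0-1 ALLOC][2-49 FREE]

Answer: [0-1 ALLOC][2-49 FREE]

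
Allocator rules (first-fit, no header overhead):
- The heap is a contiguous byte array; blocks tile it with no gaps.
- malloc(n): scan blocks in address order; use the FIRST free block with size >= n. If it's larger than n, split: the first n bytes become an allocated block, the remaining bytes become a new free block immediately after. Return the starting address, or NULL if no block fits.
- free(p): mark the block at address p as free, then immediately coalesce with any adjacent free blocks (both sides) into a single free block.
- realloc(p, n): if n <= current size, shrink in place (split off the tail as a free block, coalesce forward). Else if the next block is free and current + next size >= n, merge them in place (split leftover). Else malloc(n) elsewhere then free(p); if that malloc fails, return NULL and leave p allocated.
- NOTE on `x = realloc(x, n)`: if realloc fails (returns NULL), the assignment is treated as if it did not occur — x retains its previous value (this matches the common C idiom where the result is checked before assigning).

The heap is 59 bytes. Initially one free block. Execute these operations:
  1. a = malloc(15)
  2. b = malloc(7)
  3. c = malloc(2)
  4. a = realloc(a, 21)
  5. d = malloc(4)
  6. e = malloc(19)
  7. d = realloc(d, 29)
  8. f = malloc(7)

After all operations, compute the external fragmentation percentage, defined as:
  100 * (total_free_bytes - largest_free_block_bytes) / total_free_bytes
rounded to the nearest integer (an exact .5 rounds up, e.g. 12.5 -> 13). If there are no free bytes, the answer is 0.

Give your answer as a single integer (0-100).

Answer: 22

Derivation:
Op 1: a = malloc(15) -> a = 0; heap: [0-14 ALLOC][15-58 FREE]
Op 2: b = malloc(7) -> b = 15; heap: [0-14 ALLOC][15-21 ALLOC][22-58 FREE]
Op 3: c = malloc(2) -> c = 22; heap: [0-14 ALLOC][15-21 ALLOC][22-23 ALLOC][24-58 FREE]
Op 4: a = realloc(a, 21) -> a = 24; heap: [0-14 FREE][15-21 ALLOC][22-23 ALLOC][24-44 ALLOC][45-58 FREE]
Op 5: d = malloc(4) -> d = 0; heap: [0-3 ALLOC][4-14 FREE][15-21 ALLOC][22-23 ALLOC][24-44 ALLOC][45-58 FREE]
Op 6: e = malloc(19) -> e = NULL; heap: [0-3 ALLOC][4-14 FREE][15-21 ALLOC][22-23 ALLOC][24-44 ALLOC][45-58 FREE]
Op 7: d = realloc(d, 29) -> NULL (d unchanged); heap: [0-3 ALLOC][4-14 FREE][15-21 ALLOC][22-23 ALLOC][24-44 ALLOC][45-58 FREE]
Op 8: f = malloc(7) -> f = 4; heap: [0-3 ALLOC][4-10 ALLOC][11-14 FREE][15-21 ALLOC][22-23 ALLOC][24-44 ALLOC][45-58 FREE]
Free blocks: [4 14] total_free=18 largest=14 -> 100*(18-14)/18 = 400/18 ≈ 22.222 -> rounds to 22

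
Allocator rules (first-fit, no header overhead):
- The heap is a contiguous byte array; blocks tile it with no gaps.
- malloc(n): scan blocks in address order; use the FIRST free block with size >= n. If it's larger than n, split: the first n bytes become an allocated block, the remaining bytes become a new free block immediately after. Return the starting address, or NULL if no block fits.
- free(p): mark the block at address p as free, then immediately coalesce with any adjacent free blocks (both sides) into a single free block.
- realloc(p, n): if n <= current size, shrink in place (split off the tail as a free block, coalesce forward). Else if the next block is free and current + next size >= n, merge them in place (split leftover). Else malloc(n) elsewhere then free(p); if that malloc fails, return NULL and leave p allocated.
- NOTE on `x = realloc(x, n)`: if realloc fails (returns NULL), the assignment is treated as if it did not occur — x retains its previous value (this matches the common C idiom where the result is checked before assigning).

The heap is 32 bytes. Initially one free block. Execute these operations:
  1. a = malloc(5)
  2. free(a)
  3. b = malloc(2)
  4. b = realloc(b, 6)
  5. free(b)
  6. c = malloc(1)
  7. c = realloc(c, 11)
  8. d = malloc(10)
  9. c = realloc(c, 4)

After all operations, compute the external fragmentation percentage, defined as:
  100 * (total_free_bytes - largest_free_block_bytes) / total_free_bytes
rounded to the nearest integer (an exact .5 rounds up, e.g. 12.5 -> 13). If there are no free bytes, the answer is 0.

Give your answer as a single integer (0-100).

Answer: 39

Derivation:
Op 1: a = malloc(5) -> a = 0; heap: [0-4 ALLOC][5-31 FREE]
Op 2: free(a) -> (freed a); heap: [0-31 FREE]
Op 3: b = malloc(2) -> b = 0; heap: [0-1 ALLOC][2-31 FREE]
Op 4: b = realloc(b, 6) -> b = 0; heap: [0-5 ALLOC][6-31 FREE]
Op 5: free(b) -> (freed b); heap: [0-31 FREE]
Op 6: c = malloc(1) -> c = 0; heap: [0-0 ALLOC][1-31 FREE]
Op 7: c = realloc(c, 11) -> c = 0; heap: [0-10 ALLOC][11-31 FREE]
Op 8: d = malloc(10) -> d = 11; heap: [0-10 ALLOC][11-20 ALLOC][21-31 FREE]
Op 9: c = realloc(c, 4) -> c = 0; heap: [0-3 ALLOC][4-10 FREE][11-20 ALLOC][21-31 FREE]
Free blocks: [7 11] total_free=18 largest=11 -> 100*(18-11)/18 = 700/18 ≈ 38.889 -> rounds to 39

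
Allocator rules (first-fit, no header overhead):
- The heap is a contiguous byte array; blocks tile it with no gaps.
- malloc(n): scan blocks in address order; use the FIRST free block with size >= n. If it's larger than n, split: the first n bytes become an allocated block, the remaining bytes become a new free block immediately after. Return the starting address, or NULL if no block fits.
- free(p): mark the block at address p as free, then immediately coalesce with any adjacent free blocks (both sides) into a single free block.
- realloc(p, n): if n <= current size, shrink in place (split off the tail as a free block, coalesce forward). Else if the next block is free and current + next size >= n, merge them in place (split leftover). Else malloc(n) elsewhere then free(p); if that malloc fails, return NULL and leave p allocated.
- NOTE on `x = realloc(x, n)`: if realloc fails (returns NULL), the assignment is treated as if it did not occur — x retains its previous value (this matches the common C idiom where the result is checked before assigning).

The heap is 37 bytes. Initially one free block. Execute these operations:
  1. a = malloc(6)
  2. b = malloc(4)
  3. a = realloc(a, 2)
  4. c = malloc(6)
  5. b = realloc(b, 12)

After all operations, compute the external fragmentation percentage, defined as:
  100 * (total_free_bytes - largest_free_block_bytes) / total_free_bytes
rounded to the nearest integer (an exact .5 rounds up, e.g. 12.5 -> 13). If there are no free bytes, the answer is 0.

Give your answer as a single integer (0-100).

Answer: 47

Derivation:
Op 1: a = malloc(6) -> a = 0; heap: [0-5 ALLOC][6-36 FREE]
Op 2: b = malloc(4) -> b = 6; heap: [0-5 ALLOC][6-9 ALLOC][10-36 FREE]
Op 3: a = realloc(a, 2) -> a = 0; heap: [0-1 ALLOC][2-5 FREE][6-9 ALLOC][10-36 FREE]
Op 4: c = malloc(6) -> c = 10; heap: [0-1 ALLOC][2-5 FREE][6-9 ALLOC][10-15 ALLOC][16-36 FREE]
Op 5: b = realloc(b, 12) -> b = 16; heap: [0-1 ALLOC][2-9 FREE][10-15 ALLOC][16-27 ALLOC][28-36 FREE]
Free blocks: [8 9] total_free=17 largest=9 -> 100*(17-9)/17 = 800/17 ≈ 47.059 -> rounds to 47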